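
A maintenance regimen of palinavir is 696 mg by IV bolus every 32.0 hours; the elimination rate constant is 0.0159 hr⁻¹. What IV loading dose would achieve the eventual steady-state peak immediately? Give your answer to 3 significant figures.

1750 mg

Accumulation ratio R = 1 / (1 − e^(−kτ)) = 1 / (1 − e^(−0.01590×32.0)) = 1 / (1 − 0.6012) = 2.508
Loading dose = maintenance dose × R = 696 × 2.508 ≈ 1750 mg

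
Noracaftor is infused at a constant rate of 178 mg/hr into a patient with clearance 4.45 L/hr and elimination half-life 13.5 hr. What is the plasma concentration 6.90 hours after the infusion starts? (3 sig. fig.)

11.9 µg/mL

Css = rate / CL = 178 / 4.45 = 40.00 µg/mL
k = ln 2 / 13.5 = 0.05134 hr⁻¹
C(t) = Css (1 − e^(−kt)) = 40.00 × (1 − e^(−0.3543)) = 40.00 × 0.2983 ≈ 11.9 µg/mL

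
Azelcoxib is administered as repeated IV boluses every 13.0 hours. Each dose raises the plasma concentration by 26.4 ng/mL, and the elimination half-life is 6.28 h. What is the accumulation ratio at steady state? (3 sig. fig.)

k = ln 2 / 6.28 = 0.1104 h⁻¹
Fraction remaining after one interval: e^(−kτ) = e^(−0.1104 × 13.0) = 0.2381
R = 1 / (1 − 0.2381) = 1 / 0.7619 ≈ 1.31

1.31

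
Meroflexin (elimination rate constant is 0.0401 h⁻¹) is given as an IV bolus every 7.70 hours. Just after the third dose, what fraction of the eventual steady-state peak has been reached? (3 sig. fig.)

f_n = 1 − e^(−nkτ) = 1 − e^(−3 × 0.04010 × 7.70) = 1 − e^(−0.9263) = 1 − 0.3960 ≈ 0.604

0.604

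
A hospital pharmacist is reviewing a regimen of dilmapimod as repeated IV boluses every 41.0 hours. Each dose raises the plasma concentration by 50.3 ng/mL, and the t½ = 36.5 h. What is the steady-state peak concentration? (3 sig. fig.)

93.0 ng/mL

k = ln 2 / 36.5 = 0.01899 h⁻¹
Fraction remaining after one interval: e^(−kτ) = e^(−0.01899 × 41.0) = 0.4590
R = 1 / (1 − 0.4590) = 1.849
Css,max = 50.3 × 1.849 ≈ 93.0 ng/mL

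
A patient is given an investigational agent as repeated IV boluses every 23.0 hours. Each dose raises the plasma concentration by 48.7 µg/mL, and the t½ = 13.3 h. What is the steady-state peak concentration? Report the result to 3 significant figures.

k = ln 2 / 13.3 = 0.05212 h⁻¹
Fraction remaining after one interval: e^(−kτ) = e^(−0.05212 × 23.0) = 0.3016
R = 1 / (1 − 0.3016) = 1.432
Css,max = 48.7 × 1.432 ≈ 69.7 µg/mL

69.7 µg/mL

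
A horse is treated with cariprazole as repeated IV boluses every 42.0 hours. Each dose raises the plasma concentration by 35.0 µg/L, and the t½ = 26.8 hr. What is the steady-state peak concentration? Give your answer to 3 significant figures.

52.8 µg/L

k = ln 2 / 26.8 = 0.02586 hr⁻¹
Fraction remaining after one interval: e^(−kτ) = e^(−0.02586 × 42.0) = 0.3375
R = 1 / (1 − 0.3375) = 1.509
Css,max = 35.0 × 1.509 ≈ 52.8 µg/L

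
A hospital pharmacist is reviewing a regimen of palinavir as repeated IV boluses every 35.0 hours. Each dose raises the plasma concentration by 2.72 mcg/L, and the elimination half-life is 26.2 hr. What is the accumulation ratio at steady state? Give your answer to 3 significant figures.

k = ln 2 / 26.2 = 0.02646 hr⁻¹
Fraction remaining after one interval: e^(−kτ) = e^(−0.02646 × 35.0) = 0.3962
R = 1 / (1 − 0.3962) = 1 / 0.6038 ≈ 1.66

1.66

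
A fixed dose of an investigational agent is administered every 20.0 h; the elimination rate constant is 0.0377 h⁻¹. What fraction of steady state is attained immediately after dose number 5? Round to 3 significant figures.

f_n = 1 − e^(−nkτ) = 1 − e^(−5 × 0.03770 × 20.0) = 1 − e^(−3.770) = 1 − 0.02305 ≈ 0.977

0.977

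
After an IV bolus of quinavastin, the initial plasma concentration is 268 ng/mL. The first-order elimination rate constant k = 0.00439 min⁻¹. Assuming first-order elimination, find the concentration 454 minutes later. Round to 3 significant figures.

C(t) = C₀ e^(−kt) = 268 × e^(−0.004390 × 454) = 268 × e^(−1.993) = 268 × 0.1363 ≈ 36.5 ng/mL

36.5 ng/mL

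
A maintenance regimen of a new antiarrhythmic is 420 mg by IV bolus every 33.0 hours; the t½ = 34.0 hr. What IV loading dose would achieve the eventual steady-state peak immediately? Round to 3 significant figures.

k = ln 2 / 34.0 = 0.02039 hr⁻¹
Accumulation ratio R = 1 / (1 − e^(−kτ)) = 1 / (1 − e^(−0.02039×33.0)) = 1 / (1 − 0.5103) = 2.042
Loading dose = maintenance dose × R = 420 × 2.042 ≈ 858 mg

858 mg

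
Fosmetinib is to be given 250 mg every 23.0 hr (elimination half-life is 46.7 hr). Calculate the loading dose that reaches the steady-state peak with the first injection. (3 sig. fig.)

864 mg

k = ln 2 / 46.7 = 0.01484 hr⁻¹
Accumulation ratio R = 1 / (1 − e^(−kτ)) = 1 / (1 − e^(−0.01484×23.0)) = 1 / (1 − 0.7108) = 3.458
Loading dose = maintenance dose × R = 250 × 3.458 ≈ 864 mg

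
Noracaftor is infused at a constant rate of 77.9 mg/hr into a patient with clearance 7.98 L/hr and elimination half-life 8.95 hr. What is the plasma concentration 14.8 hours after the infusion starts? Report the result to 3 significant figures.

Css = rate / CL = 77.9 / 7.98 = 9.762 mg/L
k = ln 2 / 8.95 = 0.07745 hr⁻¹
C(t) = Css (1 − e^(−kt)) = 9.762 × (1 − e^(−1.146)) = 9.762 × 0.6822 ≈ 6.66 mg/L

6.66 mg/L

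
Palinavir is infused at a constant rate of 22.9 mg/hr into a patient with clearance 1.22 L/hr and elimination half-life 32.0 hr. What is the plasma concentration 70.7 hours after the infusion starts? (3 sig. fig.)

14.7 mg/L

Css = rate / CL = 22.9 / 1.22 = 18.77 mg/L
k = ln 2 / 32.0 = 0.02166 hr⁻¹
C(t) = Css (1 − e^(−kt)) = 18.77 × (1 − e^(−1.531)) = 18.77 × 0.7838 ≈ 14.7 mg/L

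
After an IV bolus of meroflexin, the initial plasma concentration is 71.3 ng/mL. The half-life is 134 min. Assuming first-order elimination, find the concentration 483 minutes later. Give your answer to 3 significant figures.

k = ln 2 / 134 = 0.005173 min⁻¹
C(t) = C₀ e^(−kt) = 71.3 × e^(−0.005173 × 483) = 71.3 × e^(−2.498) = 71.3 × 0.08221 ≈ 5.86 ng/mL

5.86 ng/mL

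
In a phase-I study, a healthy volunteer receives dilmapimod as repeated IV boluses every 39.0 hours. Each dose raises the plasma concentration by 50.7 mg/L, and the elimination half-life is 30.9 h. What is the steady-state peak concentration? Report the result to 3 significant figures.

87.0 mg/L

k = ln 2 / 30.9 = 0.02243 h⁻¹
Fraction remaining after one interval: e^(−kτ) = e^(−0.02243 × 39.0) = 0.4169
R = 1 / (1 − 0.4169) = 1.715
Css,max = 50.7 × 1.715 ≈ 87.0 mg/L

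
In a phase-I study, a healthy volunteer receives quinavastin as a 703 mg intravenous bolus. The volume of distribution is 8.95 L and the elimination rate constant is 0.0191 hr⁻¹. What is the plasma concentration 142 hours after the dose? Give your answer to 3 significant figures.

C₀ = dose / V = 703 / 8.95 = 78.55 µg/mL
C(t) = C₀ e^(−kt) = 78.55 × e^(−0.01910 × 142) = 78.55 × e^(−2.712) = 78.55 × 0.06639 ≈ 5.21 µg/mL

5.21 µg/mL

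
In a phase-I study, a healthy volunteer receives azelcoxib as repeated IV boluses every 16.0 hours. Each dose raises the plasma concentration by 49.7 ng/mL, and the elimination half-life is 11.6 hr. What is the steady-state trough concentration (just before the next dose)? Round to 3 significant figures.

31.0 ng/mL

k = ln 2 / 11.6 = 0.05975 hr⁻¹
Fraction remaining after one interval: e^(−kτ) = e^(−0.05975 × 16.0) = 0.3844
R = 1 / (1 − 0.3844) = 1.624
Css,max = 49.7 × 1.624 = 80.73 ng/mL
Css,min = Css,max × e^(−kτ) = 80.73 × 0.3844 ≈ 31.0 ng/mL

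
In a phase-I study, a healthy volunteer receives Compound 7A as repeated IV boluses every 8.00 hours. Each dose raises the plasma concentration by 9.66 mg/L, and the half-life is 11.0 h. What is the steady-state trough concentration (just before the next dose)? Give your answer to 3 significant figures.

14.7 mg/L

k = ln 2 / 11.0 = 0.06301 h⁻¹
Fraction remaining after one interval: e^(−kτ) = e^(−0.06301 × 8.00) = 0.6040
R = 1 / (1 − 0.6040) = 2.526
Css,max = 9.66 × 2.526 = 24.40 mg/L
Css,min = Css,max × e^(−kτ) = 24.40 × 0.6040 ≈ 14.7 mg/L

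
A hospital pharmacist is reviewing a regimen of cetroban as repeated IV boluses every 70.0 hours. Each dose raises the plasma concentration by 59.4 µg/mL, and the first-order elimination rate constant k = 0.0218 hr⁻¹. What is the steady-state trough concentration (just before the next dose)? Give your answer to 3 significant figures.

16.5 µg/mL

Fraction remaining after one interval: e^(−kτ) = e^(−0.02180 × 70.0) = 0.2174
R = 1 / (1 − 0.2174) = 1.278
Css,max = 59.4 × 1.278 = 75.90 µg/mL
Css,min = Css,max × e^(−kτ) = 75.90 × 0.2174 ≈ 16.5 µg/mL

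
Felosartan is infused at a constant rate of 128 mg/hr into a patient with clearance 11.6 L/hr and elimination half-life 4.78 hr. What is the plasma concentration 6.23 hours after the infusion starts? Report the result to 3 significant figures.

Css = rate / CL = 128 / 11.6 = 11.03 µg/mL
k = ln 2 / 4.78 = 0.1450 hr⁻¹
C(t) = Css (1 − e^(−kt)) = 11.03 × (1 − e^(−0.9034)) = 11.03 × 0.5948 ≈ 6.56 µg/mL

6.56 µg/mL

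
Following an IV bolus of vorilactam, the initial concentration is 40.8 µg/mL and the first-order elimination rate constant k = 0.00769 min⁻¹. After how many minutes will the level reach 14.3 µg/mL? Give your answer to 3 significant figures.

C(t) = C₀ e^(−kt)  ⇒  t = ln(C₀/C) / k
t = ln(40.8/14.3) / 0.007690 = 1.048 / 0.007690 ≈ 136 minutes

136 minutes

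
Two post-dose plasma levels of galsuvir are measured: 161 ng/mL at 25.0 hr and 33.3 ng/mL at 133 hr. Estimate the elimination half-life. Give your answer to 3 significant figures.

47.5 hours

k = ln(C₁/C₂) / (t₂ − t₁) = ln(161/33.3) / (133 − 25.0)
  = 1.576 / 108.0 = 0.01459 hr⁻¹
t½ = ln 2 / k = ln 2 / 0.01459 ≈ 47.5 hours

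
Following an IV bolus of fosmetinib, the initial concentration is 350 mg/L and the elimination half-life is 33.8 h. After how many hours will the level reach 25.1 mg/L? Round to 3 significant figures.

128 hours

k = ln 2 / 33.8 = 0.02051 h⁻¹
C(t) = C₀ e^(−kt)  ⇒  t = ln(C₀/C) / k
t = ln(350/25.1) / 0.02051 = 2.635 / 0.02051 ≈ 128 hours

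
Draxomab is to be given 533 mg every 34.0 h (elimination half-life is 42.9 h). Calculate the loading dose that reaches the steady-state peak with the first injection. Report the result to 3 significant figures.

k = ln 2 / 42.9 = 0.01616 h⁻¹
Accumulation ratio R = 1 / (1 − e^(−kτ)) = 1 / (1 − e^(−0.01616×34.0)) = 1 / (1 − 0.5773) = 2.366
Loading dose = maintenance dose × R = 533 × 2.366 ≈ 1260 mg

1260 mg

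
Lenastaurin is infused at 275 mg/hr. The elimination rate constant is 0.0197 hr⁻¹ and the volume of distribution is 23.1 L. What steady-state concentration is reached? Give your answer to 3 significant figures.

604 mg/L

CL = k · V = 0.0197 × 23.1 = 0.4551 L/hr
Css = rate / CL = 275 / 0.4551 ≈ 604 mg/L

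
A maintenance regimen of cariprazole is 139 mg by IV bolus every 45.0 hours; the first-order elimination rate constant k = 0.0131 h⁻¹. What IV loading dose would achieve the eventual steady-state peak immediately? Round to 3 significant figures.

312 mg

Accumulation ratio R = 1 / (1 − e^(−kτ)) = 1 / (1 − e^(−0.01310×45.0)) = 1 / (1 − 0.5546) = 2.245
Loading dose = maintenance dose × R = 139 × 2.245 ≈ 312 mg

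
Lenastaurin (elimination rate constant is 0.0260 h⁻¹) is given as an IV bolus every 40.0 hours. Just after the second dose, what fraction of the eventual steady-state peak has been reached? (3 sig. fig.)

f_n = 1 − e^(−nkτ) = 1 − e^(−2 × 0.02600 × 40.0) = 1 − e^(−2.080) = 1 − 0.1249 ≈ 0.875

0.875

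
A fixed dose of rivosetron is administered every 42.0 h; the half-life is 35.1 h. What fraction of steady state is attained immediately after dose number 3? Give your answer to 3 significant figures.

0.917

k = ln 2 / 35.1 = 0.01975 h⁻¹
f_n = 1 − e^(−nkτ) = 1 − e^(−3 × 0.01975 × 42.0) = 1 − e^(−2.488) = 1 − 0.08306 ≈ 0.917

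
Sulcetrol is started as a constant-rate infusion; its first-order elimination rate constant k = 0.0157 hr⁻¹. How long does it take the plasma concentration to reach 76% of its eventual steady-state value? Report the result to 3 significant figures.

f = 1 − e^(−kt)  ⇒  t = −ln(1 − f) / k
t = −ln(1 − 0.76) / 0.01570 = 1.427 / 0.01570 ≈ 90.9 hours

90.9 hours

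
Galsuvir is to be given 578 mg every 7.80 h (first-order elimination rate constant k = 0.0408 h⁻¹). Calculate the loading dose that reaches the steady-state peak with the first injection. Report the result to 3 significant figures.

Accumulation ratio R = 1 / (1 − e^(−kτ)) = 1 / (1 − e^(−0.04080×7.80)) = 1 / (1 − 0.7274) = 3.669
Loading dose = maintenance dose × R = 578 × 3.669 ≈ 2120 mg

2120 mg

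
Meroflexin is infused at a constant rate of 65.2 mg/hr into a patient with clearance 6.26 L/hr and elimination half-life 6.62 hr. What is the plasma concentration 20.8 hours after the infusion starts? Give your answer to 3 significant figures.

Css = rate / CL = 65.2 / 6.26 = 10.42 mg/L
k = ln 2 / 6.62 = 0.1047 hr⁻¹
C(t) = Css (1 − e^(−kt)) = 10.42 × (1 − e^(−2.178)) = 10.42 × 0.8867 ≈ 9.24 mg/L

9.24 mg/L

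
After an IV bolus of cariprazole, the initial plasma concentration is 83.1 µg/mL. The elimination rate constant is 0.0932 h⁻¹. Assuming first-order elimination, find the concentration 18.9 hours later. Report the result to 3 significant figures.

14.3 µg/mL

C(t) = C₀ e^(−kt) = 83.1 × e^(−0.09320 × 18.9) = 83.1 × e^(−1.761) = 83.1 × 0.1718 ≈ 14.3 µg/mL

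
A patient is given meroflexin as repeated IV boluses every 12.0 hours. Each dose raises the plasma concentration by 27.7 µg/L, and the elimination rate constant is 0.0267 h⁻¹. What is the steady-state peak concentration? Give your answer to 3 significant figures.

Fraction remaining after one interval: e^(−kτ) = e^(−0.02670 × 12.0) = 0.7259
R = 1 / (1 − 0.7259) = 3.648
Css,max = 27.7 × 3.648 ≈ 101 µg/L

101 µg/L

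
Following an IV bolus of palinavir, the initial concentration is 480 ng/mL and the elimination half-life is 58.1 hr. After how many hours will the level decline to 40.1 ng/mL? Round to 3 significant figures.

k = ln 2 / 58.1 = 0.01193 hr⁻¹
C(t) = C₀ e^(−kt)  ⇒  t = ln(C₀/C) / k
t = ln(480/40.1) / 0.01193 = 2.482 / 0.01193 ≈ 208 hours

208 hours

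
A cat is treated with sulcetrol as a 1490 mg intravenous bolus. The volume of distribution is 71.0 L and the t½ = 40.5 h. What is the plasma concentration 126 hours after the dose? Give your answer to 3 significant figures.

C₀ = dose / V = 1490 / 71.0 = 20.99 µg/mL
k = ln 2 / 40.5 = 0.01711 h⁻¹
C(t) = C₀ e^(−kt) = 20.99 × e^(−0.01711 × 126) = 20.99 × e^(−2.156) = 20.99 × 0.1157 ≈ 2.43 µg/mL

2.43 µg/mL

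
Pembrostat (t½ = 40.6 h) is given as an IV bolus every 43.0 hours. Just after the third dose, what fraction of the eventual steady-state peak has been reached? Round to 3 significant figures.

k = ln 2 / 40.6 = 0.01707 h⁻¹
f_n = 1 − e^(−nkτ) = 1 − e^(−3 × 0.01707 × 43.0) = 1 − e^(−2.202) = 1 − 0.1105 ≈ 0.889

0.889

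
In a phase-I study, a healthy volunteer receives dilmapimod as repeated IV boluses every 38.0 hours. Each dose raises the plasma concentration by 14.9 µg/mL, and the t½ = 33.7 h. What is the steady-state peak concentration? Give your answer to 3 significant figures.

k = ln 2 / 33.7 = 0.02057 h⁻¹
Fraction remaining after one interval: e^(−kτ) = e^(−0.02057 × 38.0) = 0.4577
R = 1 / (1 − 0.4577) = 1.844
Css,max = 14.9 × 1.844 ≈ 27.5 µg/mL

27.5 µg/mL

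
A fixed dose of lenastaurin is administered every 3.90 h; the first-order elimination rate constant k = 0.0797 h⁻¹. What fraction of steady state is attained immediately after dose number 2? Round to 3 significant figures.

f_n = 1 − e^(−nkτ) = 1 − e^(−2 × 0.07970 × 3.90) = 1 − e^(−0.6217) = 1 − 0.5371 ≈ 0.463

0.463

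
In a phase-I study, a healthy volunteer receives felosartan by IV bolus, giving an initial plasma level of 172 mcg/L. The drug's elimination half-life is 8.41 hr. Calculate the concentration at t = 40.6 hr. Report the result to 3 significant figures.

6.06 mcg/L

k = ln 2 / 8.41 = 0.08242 hr⁻¹
C(t) = C₀ e^(−kt) = 172 × e^(−0.08242 × 40.6) = 172 × e^(−3.346) = 172 × 0.03522 ≈ 6.06 mcg/L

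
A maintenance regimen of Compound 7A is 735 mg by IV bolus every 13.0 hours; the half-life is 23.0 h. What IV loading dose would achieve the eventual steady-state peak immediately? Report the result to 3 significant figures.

k = ln 2 / 23.0 = 0.03014 h⁻¹
Accumulation ratio R = 1 / (1 − e^(−kτ)) = 1 / (1 − e^(−0.03014×13.0)) = 1 / (1 − 0.6759) = 3.085
Loading dose = maintenance dose × R = 735 × 3.085 ≈ 2270 mg

2270 mg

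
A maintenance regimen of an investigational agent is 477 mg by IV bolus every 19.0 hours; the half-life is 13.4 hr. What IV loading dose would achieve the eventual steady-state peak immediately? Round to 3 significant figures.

k = ln 2 / 13.4 = 0.05173 hr⁻¹
Accumulation ratio R = 1 / (1 − e^(−kτ)) = 1 / (1 − e^(−0.05173×19.0)) = 1 / (1 − 0.3743) = 1.598
Loading dose = maintenance dose × R = 477 × 1.598 ≈ 762 mg

762 mg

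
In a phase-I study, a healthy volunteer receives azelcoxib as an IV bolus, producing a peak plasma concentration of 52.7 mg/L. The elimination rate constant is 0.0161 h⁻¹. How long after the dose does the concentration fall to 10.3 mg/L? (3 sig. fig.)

101 hours

C(t) = C₀ e^(−kt)  ⇒  t = ln(C₀/C) / k
t = ln(52.7/10.3) / 0.01610 = 1.632 / 0.01610 ≈ 101 hours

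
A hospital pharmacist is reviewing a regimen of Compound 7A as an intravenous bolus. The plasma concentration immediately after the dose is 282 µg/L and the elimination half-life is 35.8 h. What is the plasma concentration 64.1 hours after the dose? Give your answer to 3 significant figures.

81.5 µg/L

k = ln 2 / 35.8 = 0.01936 h⁻¹
C(t) = C₀ e^(−kt) = 282 × e^(−0.01936 × 64.1) = 282 × e^(−1.241) = 282 × 0.2891 ≈ 81.5 µg/L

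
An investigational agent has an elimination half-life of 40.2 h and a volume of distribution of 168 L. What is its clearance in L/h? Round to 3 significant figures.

2.90 L/h

k = ln 2 / t½ = ln 2 / 40.2 = 0.01724 h⁻¹
CL = k · V = 0.01724 × 168 ≈ 2.90 L/h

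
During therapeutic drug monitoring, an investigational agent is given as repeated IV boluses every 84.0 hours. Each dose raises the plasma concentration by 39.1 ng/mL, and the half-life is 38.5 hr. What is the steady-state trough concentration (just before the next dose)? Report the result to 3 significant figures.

11.1 ng/mL

k = ln 2 / 38.5 = 0.01800 hr⁻¹
Fraction remaining after one interval: e^(−kτ) = e^(−0.01800 × 84.0) = 0.2204
R = 1 / (1 − 0.2204) = 1.283
Css,max = 39.1 × 1.283 = 50.15 ng/mL
Css,min = Css,max × e^(−kτ) = 50.15 × 0.2204 ≈ 11.1 ng/mL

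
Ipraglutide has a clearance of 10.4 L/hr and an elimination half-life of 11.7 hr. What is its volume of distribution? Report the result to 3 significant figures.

k = ln 2 / t½ = ln 2 / 11.7 = 0.05924 hr⁻¹
V = CL / k = 10.4 / 0.05924 ≈ 176 L

176 L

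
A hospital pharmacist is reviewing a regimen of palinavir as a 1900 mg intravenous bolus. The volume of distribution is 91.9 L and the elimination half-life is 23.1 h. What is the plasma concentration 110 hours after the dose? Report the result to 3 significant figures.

C₀ = dose / V = 1900 / 91.9 = 20.67 mg/L
k = ln 2 / 23.1 = 0.03001 h⁻¹
C(t) = C₀ e^(−kt) = 20.67 × e^(−0.03001 × 110) = 20.67 × e^(−3.301) = 20.67 × 0.03686 ≈ 0.762 mg/L

0.762 mg/L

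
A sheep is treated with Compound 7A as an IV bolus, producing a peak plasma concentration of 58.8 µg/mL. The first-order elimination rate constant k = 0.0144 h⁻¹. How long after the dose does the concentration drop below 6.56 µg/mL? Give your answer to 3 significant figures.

C(t) = C₀ e^(−kt)  ⇒  t = ln(C₀/C) / k
t = ln(58.8/6.56) / 0.01440 = 2.193 / 0.01440 ≈ 152 hours

152 hours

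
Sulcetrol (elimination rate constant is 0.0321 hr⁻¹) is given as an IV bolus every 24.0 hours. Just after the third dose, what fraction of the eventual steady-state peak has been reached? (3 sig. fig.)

f_n = 1 − e^(−nkτ) = 1 − e^(−3 × 0.03210 × 24.0) = 1 − e^(−2.311) = 1 − 0.09914 ≈ 0.901

0.901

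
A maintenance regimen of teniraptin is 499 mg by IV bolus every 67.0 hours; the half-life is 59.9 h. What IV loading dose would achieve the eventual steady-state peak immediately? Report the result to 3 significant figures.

k = ln 2 / 59.9 = 0.01157 h⁻¹
Accumulation ratio R = 1 / (1 − e^(−kτ)) = 1 / (1 − e^(−0.01157×67.0)) = 1 / (1 − 0.4606) = 1.854
Loading dose = maintenance dose × R = 499 × 1.854 ≈ 925 mg

925 mg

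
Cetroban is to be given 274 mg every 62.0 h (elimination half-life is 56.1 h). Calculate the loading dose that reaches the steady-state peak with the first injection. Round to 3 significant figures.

512 mg

k = ln 2 / 56.1 = 0.01236 h⁻¹
Accumulation ratio R = 1 / (1 − e^(−kτ)) = 1 / (1 − e^(−0.01236×62.0)) = 1 / (1 − 0.4648) = 1.869
Loading dose = maintenance dose × R = 274 × 1.869 ≈ 512 mg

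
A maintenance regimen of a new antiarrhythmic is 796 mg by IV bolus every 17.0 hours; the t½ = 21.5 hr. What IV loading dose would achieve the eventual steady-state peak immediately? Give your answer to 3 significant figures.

1890 mg

k = ln 2 / 21.5 = 0.03224 hr⁻¹
Accumulation ratio R = 1 / (1 − e^(−kτ)) = 1 / (1 − e^(−0.03224×17.0)) = 1 / (1 − 0.5781) = 2.370
Loading dose = maintenance dose × R = 796 × 2.370 ≈ 1890 mg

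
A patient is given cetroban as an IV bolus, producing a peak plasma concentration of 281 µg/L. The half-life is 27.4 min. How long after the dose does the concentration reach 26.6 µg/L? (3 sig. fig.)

k = ln 2 / 27.4 = 0.02530 min⁻¹
C(t) = C₀ e^(−kt)  ⇒  t = ln(C₀/C) / k
t = ln(281/26.6) / 0.02530 = 2.357 / 0.02530 ≈ 93.2 minutes

93.2 minutes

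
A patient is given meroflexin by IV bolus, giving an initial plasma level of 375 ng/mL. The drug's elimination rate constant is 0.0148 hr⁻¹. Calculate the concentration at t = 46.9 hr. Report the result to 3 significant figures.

C(t) = C₀ e^(−kt) = 375 × e^(−0.01480 × 46.9) = 375 × e^(−0.6941) = 375 × 0.4995 ≈ 187 ng/mL

187 ng/mL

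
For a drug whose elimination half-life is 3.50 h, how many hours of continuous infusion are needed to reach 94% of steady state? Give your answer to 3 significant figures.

k = ln 2 / 3.50 = 0.1980 h⁻¹
f = 1 − e^(−kt)  ⇒  t = −ln(1 − f) / k
t = −ln(1 − 0.94) / 0.1980 = 2.813 / 0.1980 ≈ 14.2 hours

14.2 hours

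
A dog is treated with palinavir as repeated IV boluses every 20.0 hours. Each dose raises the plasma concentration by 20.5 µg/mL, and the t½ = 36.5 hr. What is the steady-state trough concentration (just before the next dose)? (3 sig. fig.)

44.4 µg/mL

k = ln 2 / 36.5 = 0.01899 hr⁻¹
Fraction remaining after one interval: e^(−kτ) = e^(−0.01899 × 20.0) = 0.6840
R = 1 / (1 − 0.6840) = 3.164
Css,max = 20.5 × 3.164 = 64.87 µg/mL
Css,min = Css,max × e^(−kτ) = 64.87 × 0.6840 ≈ 44.4 µg/mL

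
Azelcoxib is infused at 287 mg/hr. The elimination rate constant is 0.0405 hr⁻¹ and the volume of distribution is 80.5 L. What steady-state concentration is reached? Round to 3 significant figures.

CL = k · V = 0.0405 × 80.5 = 3.260 L/hr
Css = rate / CL = 287 / 3.260 ≈ 88.0 µg/mL

88.0 µg/mL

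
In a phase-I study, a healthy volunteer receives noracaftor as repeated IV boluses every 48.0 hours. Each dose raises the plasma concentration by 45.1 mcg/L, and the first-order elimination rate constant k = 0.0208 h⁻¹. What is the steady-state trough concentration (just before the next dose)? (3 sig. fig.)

Fraction remaining after one interval: e^(−kτ) = e^(−0.02080 × 48.0) = 0.3685
R = 1 / (1 − 0.3685) = 1.583
Css,max = 45.1 × 1.583 = 71.41 mcg/L
Css,min = Css,max × e^(−kτ) = 71.41 × 0.3685 ≈ 26.3 mcg/L

26.3 mcg/L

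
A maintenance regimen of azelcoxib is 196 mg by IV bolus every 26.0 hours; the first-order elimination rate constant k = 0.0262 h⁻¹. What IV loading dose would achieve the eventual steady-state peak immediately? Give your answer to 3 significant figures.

Accumulation ratio R = 1 / (1 − e^(−kτ)) = 1 / (1 − e^(−0.02620×26.0)) = 1 / (1 − 0.5060) = 2.024
Loading dose = maintenance dose × R = 196 × 2.024 ≈ 397 mg

397 mg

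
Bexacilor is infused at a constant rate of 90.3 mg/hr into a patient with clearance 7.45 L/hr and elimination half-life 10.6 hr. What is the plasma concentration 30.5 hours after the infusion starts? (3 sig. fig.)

10.5 µg/mL

Css = rate / CL = 90.3 / 7.45 = 12.12 µg/mL
k = ln 2 / 10.6 = 0.06539 hr⁻¹
C(t) = Css (1 − e^(−kt)) = 12.12 × (1 − e^(−1.994)) = 12.12 × 0.8639 ≈ 10.5 µg/mL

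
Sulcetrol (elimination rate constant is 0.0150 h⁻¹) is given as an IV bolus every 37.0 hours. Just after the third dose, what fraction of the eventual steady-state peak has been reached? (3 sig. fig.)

f_n = 1 − e^(−nkτ) = 1 − e^(−3 × 0.01500 × 37.0) = 1 − e^(−1.665) = 1 − 0.1892 ≈ 0.811

0.811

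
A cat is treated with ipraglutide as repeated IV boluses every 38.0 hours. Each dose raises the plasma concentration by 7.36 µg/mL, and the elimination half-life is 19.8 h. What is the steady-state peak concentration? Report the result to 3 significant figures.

10.0 µg/mL

k = ln 2 / 19.8 = 0.03501 h⁻¹
Fraction remaining after one interval: e^(−kτ) = e^(−0.03501 × 38.0) = 0.2644
R = 1 / (1 − 0.2644) = 1.359
Css,max = 7.36 × 1.359 ≈ 10.0 µg/mL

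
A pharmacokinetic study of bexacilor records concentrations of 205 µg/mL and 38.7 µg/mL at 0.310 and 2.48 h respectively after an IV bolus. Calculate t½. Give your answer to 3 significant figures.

k = ln(C₁/C₂) / (t₂ − t₁) = ln(205/38.7) / (2.48 − 0.310)
  = 1.667 / 2.170 = 0.7683 h⁻¹
t½ = ln 2 / k = ln 2 / 0.7683 ≈ 0.902 hours

0.902 hours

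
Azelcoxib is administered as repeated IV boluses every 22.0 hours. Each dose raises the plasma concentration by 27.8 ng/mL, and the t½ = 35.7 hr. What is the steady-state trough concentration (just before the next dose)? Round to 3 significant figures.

k = ln 2 / 35.7 = 0.01942 hr⁻¹
Fraction remaining after one interval: e^(−kτ) = e^(−0.01942 × 22.0) = 0.6524
R = 1 / (1 − 0.6524) = 2.877
Css,max = 27.8 × 2.877 = 79.97 ng/mL
Css,min = Css,max × e^(−kτ) = 79.97 × 0.6524 ≈ 52.2 ng/mL

52.2 ng/mL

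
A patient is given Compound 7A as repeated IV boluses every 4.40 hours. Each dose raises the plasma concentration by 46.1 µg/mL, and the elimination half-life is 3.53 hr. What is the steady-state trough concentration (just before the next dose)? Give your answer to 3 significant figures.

k = ln 2 / 3.53 = 0.1964 hr⁻¹
Fraction remaining after one interval: e^(−kτ) = e^(−0.1964 × 4.40) = 0.4215
R = 1 / (1 − 0.4215) = 1.729
Css,max = 46.1 × 1.729 = 79.69 µg/mL
Css,min = Css,max × e^(−kτ) = 79.69 × 0.4215 ≈ 33.6 µg/mL

33.6 µg/mL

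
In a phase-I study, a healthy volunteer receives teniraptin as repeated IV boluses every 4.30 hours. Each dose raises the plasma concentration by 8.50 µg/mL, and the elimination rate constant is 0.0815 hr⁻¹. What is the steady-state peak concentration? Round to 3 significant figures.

Fraction remaining after one interval: e^(−kτ) = e^(−0.08150 × 4.30) = 0.7044
R = 1 / (1 − 0.7044) = 3.383
Css,max = 8.50 × 3.383 ≈ 28.8 µg/mL

28.8 µg/mL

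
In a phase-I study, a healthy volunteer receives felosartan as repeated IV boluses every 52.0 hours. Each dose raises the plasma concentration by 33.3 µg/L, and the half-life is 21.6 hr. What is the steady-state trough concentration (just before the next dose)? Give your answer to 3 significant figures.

k = ln 2 / 21.6 = 0.03209 hr⁻¹
Fraction remaining after one interval: e^(−kτ) = e^(−0.03209 × 52.0) = 0.1885
R = 1 / (1 − 0.1885) = 1.232
Css,max = 33.3 × 1.232 = 41.03 µg/L
Css,min = Css,max × e^(−kτ) = 41.03 × 0.1885 ≈ 7.73 µg/L

7.73 µg/L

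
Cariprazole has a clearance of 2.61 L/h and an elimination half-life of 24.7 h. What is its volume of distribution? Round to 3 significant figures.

93.0 L

k = ln 2 / t½ = ln 2 / 24.7 = 0.02806 h⁻¹
V = CL / k = 2.61 / 0.02806 ≈ 93.0 L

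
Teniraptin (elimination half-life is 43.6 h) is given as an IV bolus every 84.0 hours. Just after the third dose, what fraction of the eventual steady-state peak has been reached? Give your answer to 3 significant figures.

0.982

k = ln 2 / 43.6 = 0.01590 h⁻¹
f_n = 1 − e^(−nkτ) = 1 − e^(−3 × 0.01590 × 84.0) = 1 − e^(−4.006) = 1 − 0.01820 ≈ 0.982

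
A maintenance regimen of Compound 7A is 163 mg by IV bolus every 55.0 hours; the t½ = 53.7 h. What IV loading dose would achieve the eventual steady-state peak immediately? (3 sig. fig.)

k = ln 2 / 53.7 = 0.01291 h⁻¹
Accumulation ratio R = 1 / (1 − e^(−kτ)) = 1 / (1 − e^(−0.01291×55.0)) = 1 / (1 − 0.4917) = 1.967
Loading dose = maintenance dose × R = 163 × 1.967 ≈ 321 mg

321 mg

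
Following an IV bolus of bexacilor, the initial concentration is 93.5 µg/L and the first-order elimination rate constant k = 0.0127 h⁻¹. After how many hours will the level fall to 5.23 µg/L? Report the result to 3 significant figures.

227 hours

C(t) = C₀ e^(−kt)  ⇒  t = ln(C₀/C) / k
t = ln(93.5/5.23) / 0.01270 = 2.884 / 0.01270 ≈ 227 hours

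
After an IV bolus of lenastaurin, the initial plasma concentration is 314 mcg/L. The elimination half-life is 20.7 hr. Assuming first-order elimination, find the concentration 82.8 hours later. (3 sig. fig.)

k = ln 2 / 20.7 = 0.03349 hr⁻¹
C(t) = C₀ e^(−kt) = 314 × e^(−0.03349 × 82.8) = 314 × e^(−2.773) = 314 × 0.06250 ≈ 19.6 mcg/L

19.6 mcg/L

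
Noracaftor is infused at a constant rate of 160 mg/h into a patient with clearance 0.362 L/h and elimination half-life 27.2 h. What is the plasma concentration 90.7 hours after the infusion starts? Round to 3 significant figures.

Css = rate / CL = 160 / 0.362 = 442.0 mg/L
k = ln 2 / 27.2 = 0.02548 h⁻¹
C(t) = Css (1 − e^(−kt)) = 442.0 × (1 − e^(−2.311)) = 442.0 × 0.9009 ≈ 398 mg/L

398 mg/L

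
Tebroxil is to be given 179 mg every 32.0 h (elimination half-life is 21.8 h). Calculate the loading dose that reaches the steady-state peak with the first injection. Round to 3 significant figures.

k = ln 2 / 21.8 = 0.03180 h⁻¹
Accumulation ratio R = 1 / (1 − e^(−kτ)) = 1 / (1 − e^(−0.03180×32.0)) = 1 / (1 − 0.3615) = 1.566
Loading dose = maintenance dose × R = 179 × 1.566 ≈ 280 mg

280 mg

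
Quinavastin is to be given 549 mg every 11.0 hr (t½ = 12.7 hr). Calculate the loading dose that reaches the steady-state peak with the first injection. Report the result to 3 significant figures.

1220 mg

k = ln 2 / 12.7 = 0.05458 hr⁻¹
Accumulation ratio R = 1 / (1 − e^(−kτ)) = 1 / (1 − e^(−0.05458×11.0)) = 1 / (1 − 0.5486) = 2.215
Loading dose = maintenance dose × R = 549 × 2.215 ≈ 1220 mg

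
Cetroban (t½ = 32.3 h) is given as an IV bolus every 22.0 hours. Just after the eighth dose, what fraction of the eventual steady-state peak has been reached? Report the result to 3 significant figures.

0.977

k = ln 2 / 32.3 = 0.02146 h⁻¹
f_n = 1 − e^(−nkτ) = 1 − e^(−8 × 0.02146 × 22.0) = 1 − e^(−3.777) = 1 − 0.02289 ≈ 0.977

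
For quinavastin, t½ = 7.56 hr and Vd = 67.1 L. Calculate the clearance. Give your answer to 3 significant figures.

k = ln 2 / t½ = ln 2 / 7.56 = 0.09169 hr⁻¹
CL = k · V = 0.09169 × 67.1 ≈ 6.15 L/hr

6.15 L/hr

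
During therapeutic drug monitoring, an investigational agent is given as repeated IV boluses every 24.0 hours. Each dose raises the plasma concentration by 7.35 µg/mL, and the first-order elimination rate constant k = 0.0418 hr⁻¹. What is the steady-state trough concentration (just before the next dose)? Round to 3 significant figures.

Fraction remaining after one interval: e^(−kτ) = e^(−0.04180 × 24.0) = 0.3667
R = 1 / (1 − 0.3667) = 1.579
Css,max = 7.35 × 1.579 = 11.61 µg/mL
Css,min = Css,max × e^(−kτ) = 11.61 × 0.3667 ≈ 4.26 µg/mL

4.26 µg/mL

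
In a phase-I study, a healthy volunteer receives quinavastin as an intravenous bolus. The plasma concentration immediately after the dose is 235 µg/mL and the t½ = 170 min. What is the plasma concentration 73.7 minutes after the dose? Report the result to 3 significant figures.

174 µg/mL

k = ln 2 / 170 = 0.004077 min⁻¹
C(t) = C₀ e^(−kt) = 235 × e^(−0.004077 × 73.7) = 235 × e^(−0.3005) = 235 × 0.7404 ≈ 174 µg/mL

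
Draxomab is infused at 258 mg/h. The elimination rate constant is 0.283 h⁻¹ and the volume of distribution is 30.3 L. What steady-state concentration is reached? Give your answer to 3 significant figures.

CL = k · V = 0.283 × 30.3 = 8.575 L/h
Css = rate / CL = 258 / 8.575 ≈ 30.1 mg/L

30.1 mg/L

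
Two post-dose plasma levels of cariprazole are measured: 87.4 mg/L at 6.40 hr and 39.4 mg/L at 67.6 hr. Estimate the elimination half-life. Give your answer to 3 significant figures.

53.2 hours

k = ln(C₁/C₂) / (t₂ − t₁) = ln(87.4/39.4) / (67.6 − 6.40)
  = 0.7967 / 61.20 = 0.01302 hr⁻¹
t½ = ln 2 / k = ln 2 / 0.01302 ≈ 53.2 hours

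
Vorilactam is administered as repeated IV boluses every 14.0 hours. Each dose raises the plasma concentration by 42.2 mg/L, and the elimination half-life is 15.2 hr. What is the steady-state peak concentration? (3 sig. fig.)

k = ln 2 / 15.2 = 0.04560 hr⁻¹
Fraction remaining after one interval: e^(−kτ) = e^(−0.04560 × 14.0) = 0.5281
R = 1 / (1 − 0.5281) = 2.119
Css,max = 42.2 × 2.119 ≈ 89.4 mg/L

89.4 mg/L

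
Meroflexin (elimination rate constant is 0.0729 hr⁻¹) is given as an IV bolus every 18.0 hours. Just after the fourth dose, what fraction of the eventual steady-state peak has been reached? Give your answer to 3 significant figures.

0.995

f_n = 1 − e^(−nkτ) = 1 − e^(−4 × 0.07290 × 18.0) = 1 − e^(−5.249) = 1 − 0.005254 ≈ 0.995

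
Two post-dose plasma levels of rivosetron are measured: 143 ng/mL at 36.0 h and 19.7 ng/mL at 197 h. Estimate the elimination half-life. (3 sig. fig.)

56.3 hours

k = ln(C₁/C₂) / (t₂ − t₁) = ln(143/19.7) / (197 − 36.0)
  = 1.982 / 161.0 = 0.01231 h⁻¹
t½ = ln 2 / k = ln 2 / 0.01231 ≈ 56.3 hours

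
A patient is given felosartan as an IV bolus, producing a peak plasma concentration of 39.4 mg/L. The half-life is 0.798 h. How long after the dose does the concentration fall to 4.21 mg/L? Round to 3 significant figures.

2.57 hours

k = ln 2 / 0.798 = 0.8686 h⁻¹
C(t) = C₀ e^(−kt)  ⇒  t = ln(C₀/C) / k
t = ln(39.4/4.21) / 0.8686 = 2.236 / 0.8686 ≈ 2.57 hours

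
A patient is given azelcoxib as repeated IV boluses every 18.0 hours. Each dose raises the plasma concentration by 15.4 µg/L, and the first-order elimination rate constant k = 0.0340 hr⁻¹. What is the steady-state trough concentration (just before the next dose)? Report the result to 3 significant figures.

18.2 µg/L

Fraction remaining after one interval: e^(−kτ) = e^(−0.03400 × 18.0) = 0.5423
R = 1 / (1 − 0.5423) = 2.185
Css,max = 15.4 × 2.185 = 33.64 µg/L
Css,min = Css,max × e^(−kτ) = 33.64 × 0.5423 ≈ 18.2 µg/L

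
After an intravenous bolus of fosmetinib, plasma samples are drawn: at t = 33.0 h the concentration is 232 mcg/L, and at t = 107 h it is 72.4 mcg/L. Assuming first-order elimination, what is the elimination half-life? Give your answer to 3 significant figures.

k = ln(C₁/C₂) / (t₂ − t₁) = ln(232/72.4) / (107 − 33.0)
  = 1.165 / 74.00 = 0.01574 h⁻¹
t½ = ln 2 / k = ln 2 / 0.01574 ≈ 44.0 hours

44.0 hours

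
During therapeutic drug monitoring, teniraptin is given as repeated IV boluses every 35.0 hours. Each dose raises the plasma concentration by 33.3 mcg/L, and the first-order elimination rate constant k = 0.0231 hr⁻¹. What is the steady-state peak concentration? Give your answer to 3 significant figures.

60.1 mcg/L

Fraction remaining after one interval: e^(−kτ) = e^(−0.02310 × 35.0) = 0.4455
R = 1 / (1 − 0.4455) = 1.804
Css,max = 33.3 × 1.804 ≈ 60.1 mcg/L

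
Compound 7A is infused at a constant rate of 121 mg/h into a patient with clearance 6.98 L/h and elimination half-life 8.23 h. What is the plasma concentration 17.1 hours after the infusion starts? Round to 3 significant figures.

13.2 mg/L

Css = rate / CL = 121 / 6.98 = 17.34 mg/L
k = ln 2 / 8.23 = 0.08422 h⁻¹
C(t) = Css (1 − e^(−kt)) = 17.34 × (1 − e^(−1.440)) = 17.34 × 0.7631 ≈ 13.2 mg/L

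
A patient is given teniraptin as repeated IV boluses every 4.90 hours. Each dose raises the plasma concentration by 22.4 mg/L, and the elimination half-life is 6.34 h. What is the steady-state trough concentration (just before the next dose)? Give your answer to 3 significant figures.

31.6 mg/L

k = ln 2 / 6.34 = 0.1093 h⁻¹
Fraction remaining after one interval: e^(−kτ) = e^(−0.1093 × 4.90) = 0.5853
R = 1 / (1 − 0.5853) = 2.411
Css,max = 22.4 × 2.411 = 54.01 mg/L
Css,min = Css,max × e^(−kτ) = 54.01 × 0.5853 ≈ 31.6 mg/L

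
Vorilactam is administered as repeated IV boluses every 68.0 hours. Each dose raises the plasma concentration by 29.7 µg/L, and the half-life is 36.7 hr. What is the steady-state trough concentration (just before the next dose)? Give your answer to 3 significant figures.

k = ln 2 / 36.7 = 0.01889 hr⁻¹
Fraction remaining after one interval: e^(−kτ) = e^(−0.01889 × 68.0) = 0.2768
R = 1 / (1 − 0.2768) = 1.383
Css,max = 29.7 × 1.383 = 41.07 µg/L
Css,min = Css,max × e^(−kτ) = 41.07 × 0.2768 ≈ 11.4 µg/L

11.4 µg/L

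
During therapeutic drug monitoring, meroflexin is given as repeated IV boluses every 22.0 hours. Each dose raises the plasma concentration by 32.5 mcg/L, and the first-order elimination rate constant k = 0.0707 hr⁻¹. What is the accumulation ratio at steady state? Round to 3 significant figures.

Fraction remaining after one interval: e^(−kτ) = e^(−0.07070 × 22.0) = 0.2111
R = 1 / (1 − 0.2111) = 1 / 0.7889 ≈ 1.27

1.27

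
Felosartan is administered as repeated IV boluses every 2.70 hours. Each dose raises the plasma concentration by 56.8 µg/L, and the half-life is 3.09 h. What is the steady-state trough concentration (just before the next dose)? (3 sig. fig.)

k = ln 2 / 3.09 = 0.2243 h⁻¹
Fraction remaining after one interval: e^(−kτ) = e^(−0.2243 × 2.70) = 0.5457
R = 1 / (1 − 0.5457) = 2.201
Css,max = 56.8 × 2.201 = 125.0 µg/L
Css,min = Css,max × e^(−kτ) = 125.0 × 0.5457 ≈ 68.2 µg/L

68.2 µg/L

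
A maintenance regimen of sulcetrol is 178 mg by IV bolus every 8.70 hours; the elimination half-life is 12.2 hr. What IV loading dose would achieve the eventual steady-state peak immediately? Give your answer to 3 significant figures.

456 mg

k = ln 2 / 12.2 = 0.05682 hr⁻¹
Accumulation ratio R = 1 / (1 − e^(−kτ)) = 1 / (1 − e^(−0.05682×8.70)) = 1 / (1 − 0.6100) = 2.564
Loading dose = maintenance dose × R = 178 × 2.564 ≈ 456 mg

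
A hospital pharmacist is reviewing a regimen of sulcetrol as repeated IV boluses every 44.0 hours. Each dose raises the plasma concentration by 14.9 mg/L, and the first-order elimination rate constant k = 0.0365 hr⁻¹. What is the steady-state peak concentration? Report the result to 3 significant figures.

18.6 mg/L

Fraction remaining after one interval: e^(−kτ) = e^(−0.03650 × 44.0) = 0.2007
R = 1 / (1 − 0.2007) = 1.251
Css,max = 14.9 × 1.251 ≈ 18.6 mg/L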